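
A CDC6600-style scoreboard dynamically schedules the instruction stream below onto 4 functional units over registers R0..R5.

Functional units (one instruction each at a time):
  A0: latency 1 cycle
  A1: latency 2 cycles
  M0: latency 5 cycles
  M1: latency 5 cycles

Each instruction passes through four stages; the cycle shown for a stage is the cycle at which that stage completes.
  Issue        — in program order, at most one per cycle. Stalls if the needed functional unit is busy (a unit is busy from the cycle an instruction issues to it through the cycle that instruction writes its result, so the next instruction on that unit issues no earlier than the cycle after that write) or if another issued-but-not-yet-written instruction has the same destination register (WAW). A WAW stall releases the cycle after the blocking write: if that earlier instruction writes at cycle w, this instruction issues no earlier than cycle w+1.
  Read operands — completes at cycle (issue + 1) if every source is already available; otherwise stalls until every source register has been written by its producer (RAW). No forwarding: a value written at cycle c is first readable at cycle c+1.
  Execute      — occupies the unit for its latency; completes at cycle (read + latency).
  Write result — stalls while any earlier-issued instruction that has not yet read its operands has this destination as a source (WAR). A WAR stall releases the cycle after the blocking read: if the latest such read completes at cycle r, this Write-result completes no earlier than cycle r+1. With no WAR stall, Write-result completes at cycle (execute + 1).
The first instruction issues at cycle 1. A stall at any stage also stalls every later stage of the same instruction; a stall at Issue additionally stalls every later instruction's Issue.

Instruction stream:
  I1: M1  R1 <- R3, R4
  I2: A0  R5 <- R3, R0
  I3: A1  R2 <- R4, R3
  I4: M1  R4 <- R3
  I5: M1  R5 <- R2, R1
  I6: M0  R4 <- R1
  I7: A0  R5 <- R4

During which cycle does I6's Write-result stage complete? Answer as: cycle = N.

cycle = 25

I1: IS=1 RO=2 EX=7 WR=8
I2: IS=2 RO=3 EX=4 WR=5
I3: IS=3 RO=4 EX=6 WR=7
I4: IS=9 RO=10 EX=15 WR=16  [struct: M1 busy until I1 writes@8]
I5: IS=17 RO=18 EX=23 WR=24  [struct: M1 busy until I4 writes@16]
I6: IS=18 RO=19 EX=24 WR=25
I7: IS=25 RO=26 EX=27 WR=28  [WAW R5: wait I5 write@24]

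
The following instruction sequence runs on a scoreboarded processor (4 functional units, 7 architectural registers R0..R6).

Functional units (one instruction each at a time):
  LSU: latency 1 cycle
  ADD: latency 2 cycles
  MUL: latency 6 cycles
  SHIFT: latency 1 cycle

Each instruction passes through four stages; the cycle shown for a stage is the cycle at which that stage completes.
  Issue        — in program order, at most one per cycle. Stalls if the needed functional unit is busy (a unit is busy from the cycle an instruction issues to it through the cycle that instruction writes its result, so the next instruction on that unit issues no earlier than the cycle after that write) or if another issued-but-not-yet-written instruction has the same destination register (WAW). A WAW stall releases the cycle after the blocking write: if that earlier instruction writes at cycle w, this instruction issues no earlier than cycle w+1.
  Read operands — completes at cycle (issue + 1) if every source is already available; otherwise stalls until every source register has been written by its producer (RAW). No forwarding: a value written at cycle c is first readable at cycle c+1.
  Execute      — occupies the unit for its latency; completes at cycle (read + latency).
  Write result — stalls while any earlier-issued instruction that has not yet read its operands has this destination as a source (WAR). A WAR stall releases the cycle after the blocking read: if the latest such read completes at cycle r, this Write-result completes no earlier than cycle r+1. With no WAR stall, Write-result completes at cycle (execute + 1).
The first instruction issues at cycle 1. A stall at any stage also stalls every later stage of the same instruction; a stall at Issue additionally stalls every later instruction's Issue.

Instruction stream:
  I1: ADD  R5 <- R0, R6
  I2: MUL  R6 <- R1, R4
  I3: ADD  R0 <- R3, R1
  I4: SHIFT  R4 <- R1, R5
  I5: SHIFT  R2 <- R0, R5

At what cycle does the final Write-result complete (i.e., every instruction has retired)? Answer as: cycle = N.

cycle = 14

I1  is:1  ro:2  ex:4  wr:5
I2  is:2  ro:3  ex:9  wr:10
I3  is:6  ro:7  ex:9  wr:10  — struct: ADD busy until I1 writes@5
I4  is:7  ro:8  ex:9  wr:10
I5  is:11  ro:12  ex:13  wr:14  — struct: SHIFT busy until I4 writes@10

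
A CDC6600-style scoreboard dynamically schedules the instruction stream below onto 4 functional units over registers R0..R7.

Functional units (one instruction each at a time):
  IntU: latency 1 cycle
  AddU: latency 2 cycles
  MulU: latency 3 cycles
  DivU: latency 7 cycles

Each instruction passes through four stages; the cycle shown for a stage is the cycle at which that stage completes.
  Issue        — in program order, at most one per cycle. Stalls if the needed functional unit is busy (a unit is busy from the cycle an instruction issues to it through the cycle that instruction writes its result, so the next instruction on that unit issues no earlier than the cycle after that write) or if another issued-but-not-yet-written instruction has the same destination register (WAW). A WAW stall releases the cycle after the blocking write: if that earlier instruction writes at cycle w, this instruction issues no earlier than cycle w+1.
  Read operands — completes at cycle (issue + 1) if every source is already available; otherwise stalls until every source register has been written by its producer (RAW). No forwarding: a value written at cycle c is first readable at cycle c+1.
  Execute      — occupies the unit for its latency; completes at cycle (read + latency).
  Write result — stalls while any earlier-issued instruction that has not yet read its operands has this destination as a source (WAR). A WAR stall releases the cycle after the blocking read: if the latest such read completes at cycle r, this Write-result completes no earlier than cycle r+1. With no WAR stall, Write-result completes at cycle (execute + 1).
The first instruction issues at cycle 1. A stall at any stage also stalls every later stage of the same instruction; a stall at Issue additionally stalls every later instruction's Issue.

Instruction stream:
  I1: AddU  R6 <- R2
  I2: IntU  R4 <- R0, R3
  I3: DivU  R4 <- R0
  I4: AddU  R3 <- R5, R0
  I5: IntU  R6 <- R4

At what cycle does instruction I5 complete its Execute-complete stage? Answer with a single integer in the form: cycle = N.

I1  is:1  ro:2  ex:4  wr:5
I2  is:2  ro:3  ex:4  wr:5
I3  is:6  ro:7  ex:14  wr:15  — WAW R4: wait I2 write@5
I4  is:7  ro:8  ex:10  wr:11
I5  is:8  ro:16  ex:17  wr:18  — RAW R4: wait I3 write@15

cycle = 17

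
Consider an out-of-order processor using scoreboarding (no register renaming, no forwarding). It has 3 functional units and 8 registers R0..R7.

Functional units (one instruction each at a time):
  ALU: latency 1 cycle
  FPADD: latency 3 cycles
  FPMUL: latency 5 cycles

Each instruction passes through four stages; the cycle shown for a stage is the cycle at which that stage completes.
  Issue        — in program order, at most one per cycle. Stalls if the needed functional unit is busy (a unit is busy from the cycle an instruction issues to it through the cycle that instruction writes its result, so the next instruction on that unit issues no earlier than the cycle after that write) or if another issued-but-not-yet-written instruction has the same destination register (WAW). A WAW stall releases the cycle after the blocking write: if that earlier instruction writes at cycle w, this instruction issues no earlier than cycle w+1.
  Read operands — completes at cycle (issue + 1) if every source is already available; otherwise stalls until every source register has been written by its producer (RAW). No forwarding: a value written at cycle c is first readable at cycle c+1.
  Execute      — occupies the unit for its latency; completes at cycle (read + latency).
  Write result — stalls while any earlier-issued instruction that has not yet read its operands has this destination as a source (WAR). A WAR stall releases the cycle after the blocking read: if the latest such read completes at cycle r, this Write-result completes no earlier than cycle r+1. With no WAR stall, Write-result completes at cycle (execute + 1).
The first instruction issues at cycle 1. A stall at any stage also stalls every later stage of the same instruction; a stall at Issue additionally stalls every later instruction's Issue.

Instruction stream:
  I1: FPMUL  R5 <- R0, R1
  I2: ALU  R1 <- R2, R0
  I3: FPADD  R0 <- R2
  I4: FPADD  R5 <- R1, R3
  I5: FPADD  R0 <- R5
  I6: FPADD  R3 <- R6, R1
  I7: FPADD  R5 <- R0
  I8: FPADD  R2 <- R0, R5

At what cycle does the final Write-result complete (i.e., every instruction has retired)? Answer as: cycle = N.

cycle = 38

t=1  issue I1 (FPMUL)
t=2  I1 read-ops, issue I2 (ALU)
t=3  I2 read-ops, issue I3 (FPADD)
t=4  I2 finished on ALU, I3 read-ops
t=5  I2→R1
t=7  I1 finished on FPMUL, I3 finished on FPADD
t=8  I1→R5, I3→R0
t=9  issue I4 (FPADD)
t=10  I4 read-ops
t=13  I4 finished on FPADD
t=14  I4→R5
t=15  issue I5 (FPADD)
t=16  I5 read-ops
t=19  I5 finished on FPADD
t=20  I5→R0
t=21  issue I6 (FPADD)
t=22  I6 read-ops
t=25  I6 finished on FPADD
t=26  I6→R3
t=27  issue I7 (FPADD)
t=28  I7 read-ops
t=31  I7 finished on FPADD
t=32  I7→R5
t=33  issue I8 (FPADD)
t=34  I8 read-ops
t=37  I8 finished on FPADD
t=38  I8→R2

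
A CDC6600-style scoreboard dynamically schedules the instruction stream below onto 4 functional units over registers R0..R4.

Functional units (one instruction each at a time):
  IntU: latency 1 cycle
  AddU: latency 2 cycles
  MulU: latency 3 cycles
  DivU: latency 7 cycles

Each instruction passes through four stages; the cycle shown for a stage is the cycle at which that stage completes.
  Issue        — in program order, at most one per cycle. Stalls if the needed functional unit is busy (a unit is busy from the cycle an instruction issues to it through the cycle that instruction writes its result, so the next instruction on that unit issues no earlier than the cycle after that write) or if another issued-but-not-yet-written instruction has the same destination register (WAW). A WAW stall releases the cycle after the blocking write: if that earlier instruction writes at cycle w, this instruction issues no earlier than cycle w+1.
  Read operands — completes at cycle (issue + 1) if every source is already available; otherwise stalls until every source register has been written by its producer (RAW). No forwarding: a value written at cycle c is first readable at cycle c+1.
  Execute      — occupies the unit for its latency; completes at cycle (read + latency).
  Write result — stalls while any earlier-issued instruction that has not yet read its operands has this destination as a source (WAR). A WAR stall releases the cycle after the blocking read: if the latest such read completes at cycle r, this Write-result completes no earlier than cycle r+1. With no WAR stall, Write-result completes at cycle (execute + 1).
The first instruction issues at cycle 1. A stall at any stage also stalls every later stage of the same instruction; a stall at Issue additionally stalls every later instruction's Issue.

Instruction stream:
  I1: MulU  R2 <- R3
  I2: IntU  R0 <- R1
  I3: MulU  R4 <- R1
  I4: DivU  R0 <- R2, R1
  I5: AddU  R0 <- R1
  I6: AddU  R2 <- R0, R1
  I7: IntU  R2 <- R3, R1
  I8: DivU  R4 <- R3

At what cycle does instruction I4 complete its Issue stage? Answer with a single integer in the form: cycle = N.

cycle = 8

I1  is:1  ro:2  ex:5  wr:6
I2  is:2  ro:3  ex:4  wr:5
I3  is:7  ro:8  ex:11  wr:12  — struct: MulU busy until I1 writes@6
I4  is:8  ro:9  ex:16  wr:17
I5  is:18  ro:19  ex:21  wr:22  — WAW R0: wait I4 write@17
I6  is:23  ro:24  ex:26  wr:27  — struct: AddU busy until I5 writes@22
I7  is:28  ro:29  ex:30  wr:31  — WAW R2: wait I6 write@27
I8  is:29  ro:30  ex:37  wr:38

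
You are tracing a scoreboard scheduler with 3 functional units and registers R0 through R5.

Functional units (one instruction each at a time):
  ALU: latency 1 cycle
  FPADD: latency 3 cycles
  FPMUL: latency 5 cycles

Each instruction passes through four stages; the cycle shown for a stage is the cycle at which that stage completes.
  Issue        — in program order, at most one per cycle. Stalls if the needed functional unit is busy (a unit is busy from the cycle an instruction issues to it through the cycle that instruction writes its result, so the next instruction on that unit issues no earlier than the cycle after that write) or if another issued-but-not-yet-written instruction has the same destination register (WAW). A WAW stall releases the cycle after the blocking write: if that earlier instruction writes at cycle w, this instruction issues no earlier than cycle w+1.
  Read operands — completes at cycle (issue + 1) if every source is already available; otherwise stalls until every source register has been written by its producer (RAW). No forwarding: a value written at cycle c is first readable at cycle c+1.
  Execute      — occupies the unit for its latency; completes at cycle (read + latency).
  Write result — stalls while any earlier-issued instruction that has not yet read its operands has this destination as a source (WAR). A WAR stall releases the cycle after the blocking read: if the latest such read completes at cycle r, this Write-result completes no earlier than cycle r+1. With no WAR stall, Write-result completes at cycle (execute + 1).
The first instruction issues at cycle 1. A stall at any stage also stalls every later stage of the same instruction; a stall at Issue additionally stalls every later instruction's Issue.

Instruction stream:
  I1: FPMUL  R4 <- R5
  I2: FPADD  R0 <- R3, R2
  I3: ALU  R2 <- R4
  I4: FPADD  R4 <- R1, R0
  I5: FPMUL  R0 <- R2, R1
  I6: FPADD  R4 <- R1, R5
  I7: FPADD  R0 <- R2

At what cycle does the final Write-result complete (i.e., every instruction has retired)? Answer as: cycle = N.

I1: IS=1 RO=2 EX=7 WR=8
I2: IS=2 RO=3 EX=6 WR=7
I3: IS=3 RO=9 EX=10 WR=11  [RAW R4: wait I1 write@8]
I4: IS=9 RO=10 EX=13 WR=14  [WAW R4: wait I1 write@8]
I5: IS=10 RO=12 EX=17 WR=18  [RAW R2: wait I3 write@11]
I6: IS=15 RO=16 EX=19 WR=20  [struct: FPADD busy until I4 writes@14]
I7: IS=21 RO=22 EX=25 WR=26  [struct: FPADD busy until I6 writes@20]

cycle = 26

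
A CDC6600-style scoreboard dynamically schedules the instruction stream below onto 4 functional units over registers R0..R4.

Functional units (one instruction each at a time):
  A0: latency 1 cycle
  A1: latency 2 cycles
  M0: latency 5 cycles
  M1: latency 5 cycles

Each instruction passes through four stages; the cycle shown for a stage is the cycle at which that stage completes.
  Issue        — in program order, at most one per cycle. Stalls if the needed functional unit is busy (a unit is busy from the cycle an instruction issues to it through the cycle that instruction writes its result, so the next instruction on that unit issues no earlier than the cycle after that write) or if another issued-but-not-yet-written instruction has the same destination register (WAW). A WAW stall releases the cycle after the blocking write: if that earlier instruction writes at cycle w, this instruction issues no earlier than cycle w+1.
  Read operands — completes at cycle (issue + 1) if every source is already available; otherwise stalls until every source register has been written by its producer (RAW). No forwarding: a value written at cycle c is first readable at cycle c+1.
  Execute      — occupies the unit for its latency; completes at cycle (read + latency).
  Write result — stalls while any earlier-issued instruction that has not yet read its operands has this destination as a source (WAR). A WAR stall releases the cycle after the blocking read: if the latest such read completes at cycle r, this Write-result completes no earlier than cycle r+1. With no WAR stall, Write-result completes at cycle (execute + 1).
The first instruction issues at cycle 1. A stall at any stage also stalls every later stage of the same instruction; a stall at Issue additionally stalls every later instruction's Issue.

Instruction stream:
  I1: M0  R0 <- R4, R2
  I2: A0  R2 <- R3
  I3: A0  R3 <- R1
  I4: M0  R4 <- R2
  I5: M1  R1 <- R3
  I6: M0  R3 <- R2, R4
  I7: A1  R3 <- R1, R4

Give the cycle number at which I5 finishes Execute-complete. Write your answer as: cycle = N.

cycle = 16

[I1] 1/2/7/8
[I2] 2/3/4/5
[I3] 6/7/8/9  (struct: A0 busy until I2 writes@5)
[I4] 9/10/15/16  (struct: M0 busy until I1 writes@8)
[I5] 10/11/16/17
[I6] 17/18/23/24  (struct: M0 busy until I4 writes@16)
[I7] 25/26/28/29  (WAW R3: wait I6 write@24)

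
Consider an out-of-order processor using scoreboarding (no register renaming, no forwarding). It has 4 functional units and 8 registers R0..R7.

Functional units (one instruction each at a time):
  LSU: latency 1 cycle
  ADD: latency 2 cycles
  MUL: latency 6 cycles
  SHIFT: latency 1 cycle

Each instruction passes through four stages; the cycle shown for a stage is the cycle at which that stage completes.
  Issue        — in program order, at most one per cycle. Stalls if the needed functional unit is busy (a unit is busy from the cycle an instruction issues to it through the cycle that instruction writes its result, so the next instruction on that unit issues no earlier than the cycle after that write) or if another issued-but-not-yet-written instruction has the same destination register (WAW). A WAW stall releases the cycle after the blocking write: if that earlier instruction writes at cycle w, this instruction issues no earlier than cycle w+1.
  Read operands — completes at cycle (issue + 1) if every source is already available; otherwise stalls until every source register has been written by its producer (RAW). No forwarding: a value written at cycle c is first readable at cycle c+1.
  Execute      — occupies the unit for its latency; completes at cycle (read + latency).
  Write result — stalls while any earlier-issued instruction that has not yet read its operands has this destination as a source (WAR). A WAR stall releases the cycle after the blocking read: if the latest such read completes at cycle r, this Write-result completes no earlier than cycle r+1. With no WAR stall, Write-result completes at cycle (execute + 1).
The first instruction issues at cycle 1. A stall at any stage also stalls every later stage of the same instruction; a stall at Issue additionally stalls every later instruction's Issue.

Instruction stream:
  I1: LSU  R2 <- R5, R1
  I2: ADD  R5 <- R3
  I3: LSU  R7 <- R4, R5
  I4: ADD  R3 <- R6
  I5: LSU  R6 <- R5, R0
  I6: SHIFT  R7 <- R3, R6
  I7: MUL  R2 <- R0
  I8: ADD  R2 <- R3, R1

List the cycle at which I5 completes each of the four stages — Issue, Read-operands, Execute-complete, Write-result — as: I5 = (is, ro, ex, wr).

1) issue 1, read 2, done 3, write 4
2) issue 2, read 3, done 5, write 6
3) issue 5, read 7, done 8, write 9  <struct: LSU busy until I1 writes@4 / RAW R5: wait I2 write@6>
4) issue 7, read 8, done 10, write 11  <struct: ADD busy until I2 writes@6>
5) issue 10, read 11, done 12, write 13  <struct: LSU busy until I3 writes@9>
6) issue 11, read 14, done 15, write 16  <RAW R6: wait I5 write@13>
7) issue 12, read 13, done 19, write 20
8) issue 21, read 22, done 24, write 25  <WAW R2: wait I7 write@20>

I5 = (10, 11, 12, 13)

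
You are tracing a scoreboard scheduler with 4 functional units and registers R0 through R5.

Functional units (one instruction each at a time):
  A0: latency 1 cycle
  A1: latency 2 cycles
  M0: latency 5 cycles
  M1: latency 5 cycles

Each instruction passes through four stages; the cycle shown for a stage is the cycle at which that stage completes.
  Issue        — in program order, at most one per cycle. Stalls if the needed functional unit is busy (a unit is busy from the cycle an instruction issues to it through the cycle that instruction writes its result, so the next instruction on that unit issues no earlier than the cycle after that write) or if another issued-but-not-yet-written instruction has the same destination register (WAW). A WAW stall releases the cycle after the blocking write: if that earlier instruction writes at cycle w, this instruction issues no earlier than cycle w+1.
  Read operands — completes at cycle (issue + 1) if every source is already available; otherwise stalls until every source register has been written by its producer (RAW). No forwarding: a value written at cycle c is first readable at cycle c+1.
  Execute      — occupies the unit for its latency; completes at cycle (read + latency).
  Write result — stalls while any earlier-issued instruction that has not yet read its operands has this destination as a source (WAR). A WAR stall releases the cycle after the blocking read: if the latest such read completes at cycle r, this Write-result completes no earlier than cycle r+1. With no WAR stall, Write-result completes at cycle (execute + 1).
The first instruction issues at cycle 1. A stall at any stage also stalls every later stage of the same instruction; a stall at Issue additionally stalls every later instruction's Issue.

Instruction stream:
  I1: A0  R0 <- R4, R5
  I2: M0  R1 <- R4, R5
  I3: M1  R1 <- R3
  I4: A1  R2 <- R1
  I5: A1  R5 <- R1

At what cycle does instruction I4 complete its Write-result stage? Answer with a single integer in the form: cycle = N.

cycle = 21

t=1  issue I1 (A0)
t=2  I1 read-ops · issue I2 (M0)
t=3  I1 finished on A0 · I2 read-ops
t=4  I1→R0
t=8  I2 finished on M0
t=9  I2→R1
t=10  issue I3 (M1)
t=11  I3 read-ops · issue I4 (A1)
t=16  I3 finished on M1
t=17  I3→R1
t=18  I4 read-ops
t=20  I4 finished on A1
t=21  I4→R2
t=22  issue I5 (A1)
t=23  I5 read-ops
t=25  I5 finished on A1
t=26  I5→R5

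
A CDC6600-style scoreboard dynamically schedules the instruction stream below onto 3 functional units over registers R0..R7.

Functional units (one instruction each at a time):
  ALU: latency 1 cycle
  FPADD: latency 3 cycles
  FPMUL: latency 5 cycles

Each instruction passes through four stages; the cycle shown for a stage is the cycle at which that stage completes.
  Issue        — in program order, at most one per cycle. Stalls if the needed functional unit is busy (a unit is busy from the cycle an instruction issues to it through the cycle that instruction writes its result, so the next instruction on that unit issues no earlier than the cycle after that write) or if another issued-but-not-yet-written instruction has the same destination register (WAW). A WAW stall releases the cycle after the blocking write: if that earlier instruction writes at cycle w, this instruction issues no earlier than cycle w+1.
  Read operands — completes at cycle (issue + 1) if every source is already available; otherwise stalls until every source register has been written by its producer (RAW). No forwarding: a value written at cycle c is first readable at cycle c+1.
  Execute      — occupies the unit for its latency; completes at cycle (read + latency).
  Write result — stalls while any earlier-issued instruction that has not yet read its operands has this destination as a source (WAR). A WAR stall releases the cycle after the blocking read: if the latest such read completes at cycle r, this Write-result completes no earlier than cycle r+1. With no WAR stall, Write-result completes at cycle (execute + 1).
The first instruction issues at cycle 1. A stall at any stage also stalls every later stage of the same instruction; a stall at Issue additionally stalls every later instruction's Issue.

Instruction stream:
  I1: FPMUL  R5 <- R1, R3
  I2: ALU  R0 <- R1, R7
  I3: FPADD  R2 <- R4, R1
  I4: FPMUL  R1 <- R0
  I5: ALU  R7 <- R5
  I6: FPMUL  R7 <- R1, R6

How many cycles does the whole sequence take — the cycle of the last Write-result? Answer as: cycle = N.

cycle = 24

t=1  I1→FPMUL
t=2  I1 RO, I2→ALU
t=3  I2 RO, I3→FPADD
t=4  I2 EX, I3 RO
t=5  I2 WR R0
t=7  I1 EX, I3 EX
t=8  I1 WR R5, I3 WR R2
t=9  I4→FPMUL
t=10  I4 RO, I5→ALU
t=11  I5 RO
t=12  I5 EX
t=13  I5 WR R7
t=15  I4 EX
t=16  I4 WR R1
t=17  I6→FPMUL
t=18  I6 RO
t=23  I6 EX
t=24  I6 WR R7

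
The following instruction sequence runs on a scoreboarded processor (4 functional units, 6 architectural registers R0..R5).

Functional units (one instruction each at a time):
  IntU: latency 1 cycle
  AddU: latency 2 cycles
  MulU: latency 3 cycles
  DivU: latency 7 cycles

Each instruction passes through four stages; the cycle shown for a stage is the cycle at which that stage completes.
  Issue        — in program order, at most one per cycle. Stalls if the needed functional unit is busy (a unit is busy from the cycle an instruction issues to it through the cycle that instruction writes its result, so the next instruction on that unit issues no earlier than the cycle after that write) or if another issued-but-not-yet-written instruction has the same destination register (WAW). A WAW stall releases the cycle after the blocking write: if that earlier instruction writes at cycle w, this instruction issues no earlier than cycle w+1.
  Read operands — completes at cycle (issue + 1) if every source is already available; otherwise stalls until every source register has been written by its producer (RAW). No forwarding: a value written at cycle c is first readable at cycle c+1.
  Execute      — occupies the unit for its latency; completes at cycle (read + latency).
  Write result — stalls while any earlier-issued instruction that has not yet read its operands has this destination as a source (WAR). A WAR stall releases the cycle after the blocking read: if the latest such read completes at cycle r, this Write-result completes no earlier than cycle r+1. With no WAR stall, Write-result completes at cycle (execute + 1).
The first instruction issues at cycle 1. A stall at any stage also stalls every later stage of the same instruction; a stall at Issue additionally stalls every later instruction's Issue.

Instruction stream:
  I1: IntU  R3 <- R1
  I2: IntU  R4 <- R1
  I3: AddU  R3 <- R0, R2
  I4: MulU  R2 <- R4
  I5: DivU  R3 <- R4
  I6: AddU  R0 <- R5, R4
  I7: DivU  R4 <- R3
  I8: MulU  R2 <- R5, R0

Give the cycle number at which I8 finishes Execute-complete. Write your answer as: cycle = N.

I1: IS=1 RO=2 EX=3 WR=4
I2: IS=5 RO=6 EX=7 WR=8  [struct: IntU busy until I1 writes@4]
I3: IS=6 RO=7 EX=9 WR=10
I4: IS=7 RO=9 EX=12 WR=13  [RAW R4: wait I2 write@8]
I5: IS=11 RO=12 EX=19 WR=20  [WAW R3: wait I3 write@10]
I6: IS=12 RO=13 EX=15 WR=16
I7: IS=21 RO=22 EX=29 WR=30  [struct: DivU busy until I5 writes@20]
I8: IS=22 RO=23 EX=26 WR=27

cycle = 26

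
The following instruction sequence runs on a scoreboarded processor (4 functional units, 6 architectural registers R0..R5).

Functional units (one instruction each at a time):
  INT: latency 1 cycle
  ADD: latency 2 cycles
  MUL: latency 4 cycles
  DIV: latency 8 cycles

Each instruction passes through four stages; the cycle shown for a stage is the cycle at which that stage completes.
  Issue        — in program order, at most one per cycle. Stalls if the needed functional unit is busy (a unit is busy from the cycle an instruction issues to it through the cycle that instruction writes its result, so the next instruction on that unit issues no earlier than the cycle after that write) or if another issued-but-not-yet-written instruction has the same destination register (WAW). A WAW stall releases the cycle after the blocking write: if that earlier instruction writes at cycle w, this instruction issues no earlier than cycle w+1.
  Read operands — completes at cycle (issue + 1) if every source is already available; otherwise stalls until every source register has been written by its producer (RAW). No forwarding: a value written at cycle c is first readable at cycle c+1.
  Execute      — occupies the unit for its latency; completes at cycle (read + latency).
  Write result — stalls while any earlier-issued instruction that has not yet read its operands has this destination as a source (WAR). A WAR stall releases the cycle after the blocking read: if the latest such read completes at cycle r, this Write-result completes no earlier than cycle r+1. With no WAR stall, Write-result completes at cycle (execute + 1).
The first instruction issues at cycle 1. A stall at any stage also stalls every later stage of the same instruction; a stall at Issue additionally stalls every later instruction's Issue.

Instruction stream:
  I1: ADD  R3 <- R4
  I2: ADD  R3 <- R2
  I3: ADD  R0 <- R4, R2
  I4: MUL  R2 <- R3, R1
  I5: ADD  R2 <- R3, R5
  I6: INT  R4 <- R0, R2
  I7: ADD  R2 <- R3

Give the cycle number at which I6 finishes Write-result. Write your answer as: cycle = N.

[1] issue I1 (ADD)
[2] I1 read-ops
[4] I1 finished on ADD
[5] I1→R3
[6] issue I2 (ADD)
[7] I2 read-ops
[9] I2 finished on ADD
[10] I2→R3
[11] issue I3 (ADD)
[12] I3 read-ops | issue I4 (MUL)
[13] I4 read-ops
[14] I3 finished on ADD
[15] I3→R0
[17] I4 finished on MUL
[18] I4→R2
[19] issue I5 (ADD)
[20] I5 read-ops | issue I6 (INT)
[22] I5 finished on ADD
[23] I5→R2
[24] I6 read-ops | issue I7 (ADD)
[25] I6 finished on INT | I7 read-ops
[26] I6→R4
[27] I7 finished on ADD
[28] I7→R2

cycle = 26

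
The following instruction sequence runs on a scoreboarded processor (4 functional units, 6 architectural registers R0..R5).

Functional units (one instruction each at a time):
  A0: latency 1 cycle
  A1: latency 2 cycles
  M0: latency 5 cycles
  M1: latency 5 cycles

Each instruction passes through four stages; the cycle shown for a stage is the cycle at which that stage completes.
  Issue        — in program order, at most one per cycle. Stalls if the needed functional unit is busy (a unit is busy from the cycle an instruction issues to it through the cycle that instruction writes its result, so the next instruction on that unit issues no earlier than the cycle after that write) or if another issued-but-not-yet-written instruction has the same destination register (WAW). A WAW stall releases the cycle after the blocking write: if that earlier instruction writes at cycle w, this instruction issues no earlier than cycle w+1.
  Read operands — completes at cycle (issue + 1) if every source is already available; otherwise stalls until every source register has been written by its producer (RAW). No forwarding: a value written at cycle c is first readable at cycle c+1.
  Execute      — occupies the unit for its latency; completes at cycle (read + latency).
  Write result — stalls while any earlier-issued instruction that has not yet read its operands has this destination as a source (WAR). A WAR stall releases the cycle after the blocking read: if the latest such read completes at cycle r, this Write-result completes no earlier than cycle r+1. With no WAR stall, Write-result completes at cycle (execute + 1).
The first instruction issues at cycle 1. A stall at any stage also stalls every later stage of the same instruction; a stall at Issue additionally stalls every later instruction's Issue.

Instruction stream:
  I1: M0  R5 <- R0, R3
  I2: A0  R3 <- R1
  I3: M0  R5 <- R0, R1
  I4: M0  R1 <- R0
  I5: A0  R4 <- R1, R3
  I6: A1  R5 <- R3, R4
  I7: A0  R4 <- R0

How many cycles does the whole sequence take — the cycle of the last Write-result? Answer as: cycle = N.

I1: IS=1 RO=2 EX=7 WR=8
I2: IS=2 RO=3 EX=4 WR=5
I3: IS=9 RO=10 EX=15 WR=16  [struct: M0 busy until I1 writes@8]
I4: IS=17 RO=18 EX=23 WR=24  [struct: M0 busy until I3 writes@16]
I5: IS=18 RO=25 EX=26 WR=27  [RAW R1: wait I4 write@24]
I6: IS=19 RO=28 EX=30 WR=31  [RAW R4: wait I5 write@27]
I7: IS=28 RO=29 EX=30 WR=31  [struct: A0 busy until I5 writes@27]

cycle = 31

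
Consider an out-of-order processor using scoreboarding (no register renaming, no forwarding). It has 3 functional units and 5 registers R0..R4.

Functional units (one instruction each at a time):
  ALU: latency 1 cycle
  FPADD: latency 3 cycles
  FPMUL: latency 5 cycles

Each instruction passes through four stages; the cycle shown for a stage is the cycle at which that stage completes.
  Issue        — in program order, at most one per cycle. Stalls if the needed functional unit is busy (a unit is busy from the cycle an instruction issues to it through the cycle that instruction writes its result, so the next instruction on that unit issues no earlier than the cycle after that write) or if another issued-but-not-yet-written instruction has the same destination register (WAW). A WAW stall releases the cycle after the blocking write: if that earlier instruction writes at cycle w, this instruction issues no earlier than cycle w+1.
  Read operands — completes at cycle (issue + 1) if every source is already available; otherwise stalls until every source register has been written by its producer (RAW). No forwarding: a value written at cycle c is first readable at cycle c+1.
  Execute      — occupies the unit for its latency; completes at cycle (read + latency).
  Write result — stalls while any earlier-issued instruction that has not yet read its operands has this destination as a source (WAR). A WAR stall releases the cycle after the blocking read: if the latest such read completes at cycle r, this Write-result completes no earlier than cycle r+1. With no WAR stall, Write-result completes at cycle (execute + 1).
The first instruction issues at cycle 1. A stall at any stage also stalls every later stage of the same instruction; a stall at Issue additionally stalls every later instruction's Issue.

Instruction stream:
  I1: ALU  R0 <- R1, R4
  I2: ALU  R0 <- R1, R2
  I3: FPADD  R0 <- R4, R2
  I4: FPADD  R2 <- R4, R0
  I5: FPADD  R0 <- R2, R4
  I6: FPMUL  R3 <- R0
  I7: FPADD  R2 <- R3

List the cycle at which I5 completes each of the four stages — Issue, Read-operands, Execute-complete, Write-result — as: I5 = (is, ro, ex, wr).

c1: I1 dispatched to ALU
c2: I1 operands ready
c3: I1 complete
c4: R0←I1
c5: I2 dispatched to ALU
c6: I2 operands ready
c7: I2 complete
c8: R0←I2
c9: I3 dispatched to FPADD
c10: I3 operands ready
c13: I3 complete
c14: R0←I3
c15: I4 dispatched to FPADD
c16: I4 operands ready
c19: I4 complete
c20: R2←I4
c21: I5 dispatched to FPADD
c22: I5 operands ready, I6 dispatched to FPMUL
c25: I5 complete
c26: R0←I5
c27: I6 operands ready, I7 dispatched to FPADD
c32: I6 complete
c33: R3←I6
c34: I7 operands ready
c37: I7 complete
c38: R2←I7

I5 = (21, 22, 25, 26)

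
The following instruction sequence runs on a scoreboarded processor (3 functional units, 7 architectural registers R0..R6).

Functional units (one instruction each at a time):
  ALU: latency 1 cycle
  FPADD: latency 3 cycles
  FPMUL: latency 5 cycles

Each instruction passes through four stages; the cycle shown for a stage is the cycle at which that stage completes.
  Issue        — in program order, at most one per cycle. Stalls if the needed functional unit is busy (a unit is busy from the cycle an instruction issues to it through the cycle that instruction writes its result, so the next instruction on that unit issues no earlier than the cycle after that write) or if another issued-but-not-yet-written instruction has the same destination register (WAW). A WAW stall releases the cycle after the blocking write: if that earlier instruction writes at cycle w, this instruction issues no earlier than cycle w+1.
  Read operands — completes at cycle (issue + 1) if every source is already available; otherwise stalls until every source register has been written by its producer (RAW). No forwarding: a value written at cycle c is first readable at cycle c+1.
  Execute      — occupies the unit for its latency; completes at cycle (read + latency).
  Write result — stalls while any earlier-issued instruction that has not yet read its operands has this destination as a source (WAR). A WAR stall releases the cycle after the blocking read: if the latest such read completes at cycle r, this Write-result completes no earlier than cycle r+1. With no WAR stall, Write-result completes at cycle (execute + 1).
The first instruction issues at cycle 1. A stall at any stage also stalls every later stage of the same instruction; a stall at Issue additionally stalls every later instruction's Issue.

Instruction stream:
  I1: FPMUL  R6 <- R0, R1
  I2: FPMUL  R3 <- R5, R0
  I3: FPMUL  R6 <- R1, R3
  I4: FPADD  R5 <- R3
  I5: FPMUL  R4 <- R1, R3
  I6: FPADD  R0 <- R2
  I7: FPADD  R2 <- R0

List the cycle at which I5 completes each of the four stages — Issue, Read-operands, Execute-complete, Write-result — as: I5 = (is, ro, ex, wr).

cycle 1: I1→FPMUL
cycle 2: I1 RO
cycle 7: I1 EX
cycle 8: I1 WR R6
cycle 9: I2→FPMUL
cycle 10: I2 RO
cycle 15: I2 EX
cycle 16: I2 WR R3
cycle 17: I3→FPMUL
cycle 18: I3 RO; I4→FPADD
cycle 19: I4 RO
cycle 22: I4 EX
cycle 23: I3 EX; I4 WR R5
cycle 24: I3 WR R6
cycle 25: I5→FPMUL
cycle 26: I5 RO; I6→FPADD
cycle 27: I6 RO
cycle 30: I6 EX
cycle 31: I5 EX; I6 WR R0
cycle 32: I5 WR R4; I7→FPADD
cycle 33: I7 RO
cycle 36: I7 EX
cycle 37: I7 WR R2

I5 = (25, 26, 31, 32)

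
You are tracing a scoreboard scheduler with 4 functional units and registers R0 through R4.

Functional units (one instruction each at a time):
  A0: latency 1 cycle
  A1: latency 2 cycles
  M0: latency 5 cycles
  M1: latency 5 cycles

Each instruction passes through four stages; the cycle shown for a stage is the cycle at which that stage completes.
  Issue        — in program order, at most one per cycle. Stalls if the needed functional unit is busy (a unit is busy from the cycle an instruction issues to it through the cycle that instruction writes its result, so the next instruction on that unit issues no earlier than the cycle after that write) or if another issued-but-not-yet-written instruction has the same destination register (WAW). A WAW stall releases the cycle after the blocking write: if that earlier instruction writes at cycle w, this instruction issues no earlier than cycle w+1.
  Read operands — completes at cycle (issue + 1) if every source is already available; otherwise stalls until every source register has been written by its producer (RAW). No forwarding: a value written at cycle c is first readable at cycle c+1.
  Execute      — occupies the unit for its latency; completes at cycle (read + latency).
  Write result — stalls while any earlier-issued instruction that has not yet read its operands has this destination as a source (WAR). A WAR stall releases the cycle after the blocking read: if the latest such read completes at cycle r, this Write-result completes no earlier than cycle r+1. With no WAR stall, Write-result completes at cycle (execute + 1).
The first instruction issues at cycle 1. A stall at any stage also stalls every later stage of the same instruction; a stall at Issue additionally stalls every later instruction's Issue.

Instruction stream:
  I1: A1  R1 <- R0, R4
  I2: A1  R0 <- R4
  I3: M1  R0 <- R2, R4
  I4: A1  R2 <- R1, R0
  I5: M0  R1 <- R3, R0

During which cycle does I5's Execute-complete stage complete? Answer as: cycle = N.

cycle = 24

cycle 1: issue I1 (A1)
cycle 2: I1 read-ops
cycle 4: I1 finished on A1
cycle 5: I1→R1
cycle 6: issue I2 (A1)
cycle 7: I2 read-ops
cycle 9: I2 finished on A1
cycle 10: I2→R0
cycle 11: issue I3 (M1)
cycle 12: I3 read-ops; issue I4 (A1)
cycle 13: issue I5 (M0)
cycle 17: I3 finished on M1
cycle 18: I3→R0
cycle 19: I4 read-ops; I5 read-ops
cycle 21: I4 finished on A1
cycle 22: I4→R2
cycle 24: I5 finished on M0
cycle 25: I5→R1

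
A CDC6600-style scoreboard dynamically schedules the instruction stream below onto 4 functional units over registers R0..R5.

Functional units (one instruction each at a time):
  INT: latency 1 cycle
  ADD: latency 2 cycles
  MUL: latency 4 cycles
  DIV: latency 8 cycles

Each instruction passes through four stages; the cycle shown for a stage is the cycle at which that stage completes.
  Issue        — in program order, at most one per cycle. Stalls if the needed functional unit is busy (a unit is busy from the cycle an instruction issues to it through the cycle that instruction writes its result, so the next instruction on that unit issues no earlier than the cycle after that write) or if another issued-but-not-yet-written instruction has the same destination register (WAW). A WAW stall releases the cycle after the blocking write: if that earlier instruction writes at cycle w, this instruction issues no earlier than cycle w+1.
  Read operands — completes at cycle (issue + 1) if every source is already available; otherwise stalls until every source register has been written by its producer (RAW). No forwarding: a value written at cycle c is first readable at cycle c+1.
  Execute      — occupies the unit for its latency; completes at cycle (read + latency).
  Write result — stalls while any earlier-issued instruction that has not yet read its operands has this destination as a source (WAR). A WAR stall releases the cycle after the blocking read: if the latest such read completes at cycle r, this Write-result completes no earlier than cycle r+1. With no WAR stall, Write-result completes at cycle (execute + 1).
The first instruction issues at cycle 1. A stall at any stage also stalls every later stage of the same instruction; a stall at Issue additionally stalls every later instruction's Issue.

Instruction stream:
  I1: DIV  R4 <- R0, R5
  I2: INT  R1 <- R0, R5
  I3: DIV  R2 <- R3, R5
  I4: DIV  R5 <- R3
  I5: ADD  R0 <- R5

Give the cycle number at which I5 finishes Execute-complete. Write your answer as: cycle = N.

cycle = 36

I1 -> (1, 2, 10, 11)
I2 -> (2, 3, 4, 5)
I3 -> (12, 13, 21, 22)  // struct: DIV busy until I1 writes@11
I4 -> (23, 24, 32, 33)  // struct: DIV busy until I3 writes@22
I5 -> (24, 34, 36, 37)  // RAW R5: wait I4 write@33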